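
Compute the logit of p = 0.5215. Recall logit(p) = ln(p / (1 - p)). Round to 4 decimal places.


1 - p = 0.4785.
p/(1-p) = 1.0899.
logit = ln(1.0899) = 0.0861.

0.0861


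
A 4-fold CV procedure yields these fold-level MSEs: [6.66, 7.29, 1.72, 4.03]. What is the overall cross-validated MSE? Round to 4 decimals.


Sum of fold MSEs = 19.7000.
Average = 19.7000 / 4 = 4.9250.

4.9250


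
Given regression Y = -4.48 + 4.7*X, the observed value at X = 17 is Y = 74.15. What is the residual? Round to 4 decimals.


Compute yhat = -4.48 + (4.7)(17) = 75.4200.
Residual = actual - predicted = 74.15 - 75.4200 = -1.2700.

-1.2700


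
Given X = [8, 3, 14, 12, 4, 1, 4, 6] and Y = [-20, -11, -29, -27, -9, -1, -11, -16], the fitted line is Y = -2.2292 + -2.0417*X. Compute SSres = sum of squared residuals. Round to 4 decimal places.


Compute predicted values, then residuals = yi - yhat_i.
Residuals: [-1.4372, -2.6457, 1.8130, -0.2704, 1.3960, 3.2709, -0.6040, -1.5206].
SSres = sum(residual^2) = 27.7500.

27.7500


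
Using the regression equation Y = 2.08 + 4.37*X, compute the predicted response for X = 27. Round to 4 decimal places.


Predicted value:
Y = 2.08 + (4.37)(27) = 2.08 + 117.9900 = 120.0700.

120.0700


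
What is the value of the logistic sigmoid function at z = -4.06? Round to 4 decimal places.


Compute exp(4.0600) = 57.9743.
Sigmoid = 1 / (1 + 57.9743) = 1 / 58.9743 = 0.0170.

0.0170


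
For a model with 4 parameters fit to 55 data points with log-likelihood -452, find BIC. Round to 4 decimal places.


Compute k*ln(n) = 4*ln(55) = 4*4.007333 = 16.029332.
Then -2*loglik = 904.
BIC = 16.029332 + 904 = 920.029332, which rounds to 920.0293.

920.0293


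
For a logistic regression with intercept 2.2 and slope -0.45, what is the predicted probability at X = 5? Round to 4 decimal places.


Linear predictor: z = 2.2 + -0.45 * 5 = -0.0500.
P = 1/(1 + exp(0.0500)) = 1/(1 + 1.0513) = 0.4875.

0.4875


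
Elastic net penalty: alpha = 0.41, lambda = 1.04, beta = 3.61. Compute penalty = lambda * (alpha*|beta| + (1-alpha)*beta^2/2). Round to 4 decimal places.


Compute:
L1 = 0.41 * 3.61 = 1.4801.
L2 = 0.59 * 3.61^2 / 2 = 3.8445.
Penalty = 1.04 * (1.4801 + 3.8445) = 5.5376.

5.5376


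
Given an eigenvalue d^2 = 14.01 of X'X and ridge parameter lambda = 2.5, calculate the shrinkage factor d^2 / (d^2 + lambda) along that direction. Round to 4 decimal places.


Compute the denominator: 14.01 + 2.5 = 16.5100.
Shrinkage factor = 14.01 / 16.5100 = 0.8486.

0.8486


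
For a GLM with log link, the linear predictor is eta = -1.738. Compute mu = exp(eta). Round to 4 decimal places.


mu = exp(eta) = exp(-1.738).
= 0.1759.

0.1759


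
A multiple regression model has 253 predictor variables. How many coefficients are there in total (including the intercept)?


Including the intercept, the model has 253 predictor coefficients + 1 intercept.
Total = 254.

254


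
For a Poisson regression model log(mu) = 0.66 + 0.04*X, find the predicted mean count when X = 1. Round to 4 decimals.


eta = 0.66 + 0.04 * 1 = 0.7000.
mu = exp(0.7000) = 2.0138.

2.0138


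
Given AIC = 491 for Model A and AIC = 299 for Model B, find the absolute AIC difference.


Absolute difference = |491 - 299| = 192.
The model with lower AIC (B) is preferred.

192


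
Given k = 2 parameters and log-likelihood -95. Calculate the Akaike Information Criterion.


AIC = 2k - 2*loglik = 2(2) - 2(-95).
= 4 + 190 = 194.

194


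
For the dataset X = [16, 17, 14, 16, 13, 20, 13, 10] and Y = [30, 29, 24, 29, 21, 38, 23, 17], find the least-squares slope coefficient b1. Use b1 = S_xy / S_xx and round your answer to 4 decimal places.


First compute the means: xbar = 14.8750, ybar = 26.3750.
Then S_xx = sum((xi - xbar)^2) = 64.8750.
S_xy = sum((xi - xbar)(yi - ybar)) = 136.3750.
b1 = S_xy / S_xx = 136.3750 / 64.8750 = 2.1021.

2.1021


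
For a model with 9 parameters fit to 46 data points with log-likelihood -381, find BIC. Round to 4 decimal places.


ln(46) = 3.828641.
k * ln(n) = 9 * 3.828641 = 34.457769.
-2L = 762.
BIC = 34.457769 + 762 = 796.457769, which rounds to 796.4578.

796.4578


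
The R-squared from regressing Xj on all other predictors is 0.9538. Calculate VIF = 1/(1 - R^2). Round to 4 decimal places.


Using VIF = 1/(1 - R^2_j):
1 - 0.9538 = 0.0462.
VIF = 21.6450.

21.6450


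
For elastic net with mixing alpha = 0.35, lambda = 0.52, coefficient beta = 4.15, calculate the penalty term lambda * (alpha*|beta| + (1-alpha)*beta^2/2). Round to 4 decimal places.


Compute:
L1 = 0.35 * 4.15 = 1.4525.
L2 = 0.65 * 4.15^2 / 2 = 5.5973.
Penalty = 0.52 * (1.4525 + 5.5973) = 3.6659.

3.6659


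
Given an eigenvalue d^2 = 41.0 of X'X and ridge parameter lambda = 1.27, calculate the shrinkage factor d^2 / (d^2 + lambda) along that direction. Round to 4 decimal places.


Denominator = d^2 + lambda = 41.0 + 1.27 = 42.2700.
Shrinkage = 41.0 / 42.2700 = 0.9700.

0.9700


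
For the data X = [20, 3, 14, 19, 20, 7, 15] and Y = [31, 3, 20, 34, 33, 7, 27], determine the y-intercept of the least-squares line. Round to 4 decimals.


Compute b1 = 1.8619 from the OLS formula.
With xbar = 14.0000 and ybar = 22.1429, the intercept is:
b0 = 22.1429 - 1.8619 * 14.0000 = -3.9243.

-3.9243


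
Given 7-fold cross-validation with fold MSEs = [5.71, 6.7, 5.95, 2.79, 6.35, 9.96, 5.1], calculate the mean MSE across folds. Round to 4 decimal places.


Sum of fold MSEs = 42.5600.
Average = 42.5600 / 7 = 6.0800.

6.0800


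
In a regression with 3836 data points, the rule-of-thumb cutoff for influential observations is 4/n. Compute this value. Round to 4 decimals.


Cook's distance cutoff = 4/n = 4/3836.
= 0.0010.

0.0010


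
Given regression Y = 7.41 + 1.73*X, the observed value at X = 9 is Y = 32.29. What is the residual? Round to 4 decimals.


Compute yhat = 7.41 + (1.73)(9) = 22.9800.
Residual = actual - predicted = 32.29 - 22.9800 = 9.3100.

9.3100


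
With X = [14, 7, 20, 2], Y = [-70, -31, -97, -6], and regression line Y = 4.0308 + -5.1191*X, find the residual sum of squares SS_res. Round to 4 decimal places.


Compute predicted values, then residuals = yi - yhat_i.
Residuals: [-2.3634, 0.8029, 1.3512, 0.2074].
SSres = sum(residual^2) = 8.0991.

8.0991


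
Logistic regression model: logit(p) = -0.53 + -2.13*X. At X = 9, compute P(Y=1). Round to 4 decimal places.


Compute z = -0.53 + (-2.13)(9) = -19.7000.
exp(-z) = 359419216.8002.
P = 1/(1 + 359419216.8002) = 0.0000.

0.0000


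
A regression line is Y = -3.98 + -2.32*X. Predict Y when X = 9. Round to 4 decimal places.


Plug X = 9 into Y = -3.98 + -2.32*X:
Y = -3.98 + -20.8800 = -24.8600.

-24.8600


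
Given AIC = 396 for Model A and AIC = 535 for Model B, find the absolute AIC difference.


|AIC_A - AIC_B| = |396 - 535| = 139.
Model A is preferred (lower AIC).

139


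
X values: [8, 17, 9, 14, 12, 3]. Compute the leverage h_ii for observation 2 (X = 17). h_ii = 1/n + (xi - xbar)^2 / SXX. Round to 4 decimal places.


Compute xbar = 10.5000 with n = 6 observations.
SXX = 121.5000.
Leverage = 1/6 + (17 - 10.5000)^2/121.5000 = 0.5144.

0.5144


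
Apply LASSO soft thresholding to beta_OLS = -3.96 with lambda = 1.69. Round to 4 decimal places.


Absolute value: |-3.96| = 3.96.
Compare to lambda = 1.69.
Since |beta| > lambda, coefficient = sign(beta)*(|beta| - lambda) = -2.2700.

-2.2700


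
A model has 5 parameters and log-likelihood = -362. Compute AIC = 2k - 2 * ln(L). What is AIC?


Compute:
2k = 2*5 = 10.
-2*loglik = -2*(-362) = 724.
AIC = 10 + 724 = 734.

734


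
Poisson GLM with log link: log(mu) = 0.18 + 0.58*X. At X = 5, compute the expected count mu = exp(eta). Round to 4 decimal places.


Compute eta = 0.18 + 0.58 * 5 = 3.0800.
Apply inverse link: mu = e^3.0800 = 21.7584.

21.7584


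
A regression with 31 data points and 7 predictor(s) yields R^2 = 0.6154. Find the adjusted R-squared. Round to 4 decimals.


Plug in: Adj R^2 = 1 - (1 - 0.6154) * 30/23.
= 1 - 0.3846 * 30/23
= 1 - 11.5380 / 23
= 1 - 0.5017 = 0.4983.

0.4983


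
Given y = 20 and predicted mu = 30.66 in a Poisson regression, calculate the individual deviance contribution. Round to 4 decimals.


Compute y*ln(y/mu) = 20*ln(20/30.66) = 20*-0.427227 = -8.544540.
y - mu = -10.66.
D = 2*(-8.544540 - (-10.66)) = 4.230920, which rounds to 4.2309.

4.2309


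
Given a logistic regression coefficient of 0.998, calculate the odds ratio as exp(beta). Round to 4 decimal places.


Odds ratio = exp(beta) = exp(0.998).
= 2.7129.

2.7129


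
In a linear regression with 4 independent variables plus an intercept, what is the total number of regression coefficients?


Total coefficients = number of predictors + 1 (for the intercept).
= 4 + 1 = 5.

5


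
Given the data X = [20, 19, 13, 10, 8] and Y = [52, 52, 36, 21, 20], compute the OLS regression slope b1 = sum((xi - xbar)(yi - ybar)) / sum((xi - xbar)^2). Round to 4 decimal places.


Calculate xbar = 14.0000, ybar = 36.2000.
S_xx = 114.0000, S_xy = 332.0000.
Using b1 = S_xy / S_xx = 332.0000 / 114.0000, we get b1 = 2.9123.

2.9123


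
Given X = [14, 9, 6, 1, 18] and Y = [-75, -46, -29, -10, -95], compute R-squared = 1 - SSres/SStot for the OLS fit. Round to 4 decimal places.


The fitted line is Y = -1.6998 + -5.1354*X.
SSres = 28.7494, SStot = 4702.0000.
R^2 = 1 - SSres/SStot = 0.9939.

0.9939


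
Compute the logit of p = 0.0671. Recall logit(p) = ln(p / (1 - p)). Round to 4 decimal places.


Compute the odds: 0.0671/0.9329 = 0.0719.
Take the natural log: ln(0.0719) = -2.6321.

-2.6321


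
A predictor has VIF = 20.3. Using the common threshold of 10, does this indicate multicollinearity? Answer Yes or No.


Check: VIF = 20.3 vs threshold = 10.
Since 20.3 >= 10, the answer is Yes.

Yes


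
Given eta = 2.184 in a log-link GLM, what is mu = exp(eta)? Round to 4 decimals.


Apply the inverse link:
mu = e^2.184 = 8.8818.

8.8818


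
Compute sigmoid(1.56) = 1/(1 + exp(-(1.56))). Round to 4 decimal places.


exp(-1.5600) = 0.2101.
1 + exp(-z) = 1.2101.
sigmoid = 1/1.2101 = 0.8264.

0.8264


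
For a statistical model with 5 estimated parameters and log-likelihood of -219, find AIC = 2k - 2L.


AIC = 2*5 - 2*(-219).
= 10 + 438 = 448.

448


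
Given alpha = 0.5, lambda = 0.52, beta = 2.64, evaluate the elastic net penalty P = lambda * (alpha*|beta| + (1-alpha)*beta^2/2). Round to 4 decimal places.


Compute:
L1 = 0.5 * 2.64 = 1.3200.
L2 = 0.5 * 2.64^2 / 2 = 1.7424.
Penalty = 0.52 * (1.3200 + 1.7424) = 1.5924.

1.5924


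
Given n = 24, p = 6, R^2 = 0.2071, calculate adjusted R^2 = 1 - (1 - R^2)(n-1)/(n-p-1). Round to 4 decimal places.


Adjusted R^2 = 1 - (1 - R^2) * (n-1)/(n-p-1).
(1 - R^2) = 0.7929.
(n-1)/(n-p-1) = 23/17.
(1 - R^2) * (n-1) = 0.7929 * 23 = 18.2367.
Divide by (n-p-1): 18.2367 / 17 = 1.0727.
Adj R^2 = 1 - 1.0727 = -0.0727.

-0.0727


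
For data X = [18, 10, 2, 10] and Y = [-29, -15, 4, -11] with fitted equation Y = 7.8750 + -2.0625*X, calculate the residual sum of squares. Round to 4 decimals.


Compute predicted values, then residuals = yi - yhat_i.
Residuals: [0.2500, -2.2500, 0.2500, 1.7500].
SSres = sum(residual^2) = 8.2500.

8.2500


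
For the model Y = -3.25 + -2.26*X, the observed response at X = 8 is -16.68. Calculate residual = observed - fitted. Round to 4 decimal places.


Fitted value at X = 8 is yhat = -3.25 + -2.26*8 = -21.3300.
Residual = -16.68 - -21.3300 = 4.6500.

4.6500


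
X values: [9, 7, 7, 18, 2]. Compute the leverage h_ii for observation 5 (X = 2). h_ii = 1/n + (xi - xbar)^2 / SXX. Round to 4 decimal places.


Mean of X: xbar = 8.6000.
SXX = 137.2000.
For X = 2: h = 1/5 + (2 - 8.6000)^2/137.2000 = 0.5175.

0.5175


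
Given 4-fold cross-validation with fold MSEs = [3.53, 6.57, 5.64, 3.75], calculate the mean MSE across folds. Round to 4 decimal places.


Total MSE across folds = 19.4900.
CV-MSE = 19.4900/4 = 4.8725.

4.8725


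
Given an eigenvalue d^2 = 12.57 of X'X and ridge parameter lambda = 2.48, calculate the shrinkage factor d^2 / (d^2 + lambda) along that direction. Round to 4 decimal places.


Denominator = d^2 + lambda = 12.57 + 2.48 = 15.0500.
Shrinkage = 12.57 / 15.0500 = 0.8352.

0.8352


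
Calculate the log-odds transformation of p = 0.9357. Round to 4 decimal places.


The odds are p/(1-p) = 0.9357 / 0.0643 = 14.5521.
logit(p) = ln(14.5521) = 2.6777.

2.6777


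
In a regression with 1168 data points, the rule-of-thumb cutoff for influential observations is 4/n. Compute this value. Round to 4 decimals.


The threshold is 4/n.
4/1168 = 0.0034.

0.0034


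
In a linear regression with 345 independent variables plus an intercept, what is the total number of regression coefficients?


Total coefficients = number of predictors + 1 (for the intercept).
= 345 + 1 = 346.

346


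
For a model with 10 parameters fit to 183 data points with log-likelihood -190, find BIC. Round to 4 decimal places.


Compute k*ln(n) = 10*ln(183) = 10*5.209486 = 52.094860.
Then -2*loglik = 380.
BIC = 52.094860 + 380 = 432.094860, which rounds to 432.0949.

432.0949


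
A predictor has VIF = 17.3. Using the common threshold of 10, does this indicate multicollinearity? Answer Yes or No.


Compare VIF = 17.3 to the threshold of 10.
17.3 >= 10, so the answer is Yes.

Yes


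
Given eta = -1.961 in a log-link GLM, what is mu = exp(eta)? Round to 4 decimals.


mu = exp(eta) = exp(-1.961).
= 0.1407.

0.1407


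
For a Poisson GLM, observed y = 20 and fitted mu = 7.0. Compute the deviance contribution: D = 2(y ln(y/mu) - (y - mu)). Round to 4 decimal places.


First: ln(20/7.0) = 1.049822.
Then: 20 * 1.049822 = 20.996440.
y - mu = 20 - 7.0 = 13.0.
D = 2(20.996440 - 13.0) = 15.992880, which rounds to 15.9929.

15.9929


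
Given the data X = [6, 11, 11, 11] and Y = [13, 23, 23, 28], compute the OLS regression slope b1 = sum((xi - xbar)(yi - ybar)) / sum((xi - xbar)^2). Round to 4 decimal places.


The sample means are xbar = 9.7500 and ybar = 21.7500.
Compute S_xx = 18.7500 and S_xy = 43.7500.
Slope b1 = S_xy / S_xx = 43.7500 / 18.7500 = 2.3333.

2.3333


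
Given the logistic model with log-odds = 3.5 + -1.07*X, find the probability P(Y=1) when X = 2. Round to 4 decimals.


z = 3.5 + -1.07 * 2 = 1.3600.
Sigmoid: P = 1 / (1 + exp(-1.3600)) = 0.7958.

0.7958


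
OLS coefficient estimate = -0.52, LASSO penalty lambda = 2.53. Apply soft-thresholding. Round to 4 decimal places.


Absolute value: |-0.52| = 0.52.
Compare to lambda = 2.53.
Since |beta| <= lambda, the coefficient is set to 0.

0.0000


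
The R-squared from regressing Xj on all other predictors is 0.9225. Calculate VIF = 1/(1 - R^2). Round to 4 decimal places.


Using VIF = 1/(1 - R^2_j):
1 - 0.9225 = 0.0775.
VIF = 12.9032.

12.9032


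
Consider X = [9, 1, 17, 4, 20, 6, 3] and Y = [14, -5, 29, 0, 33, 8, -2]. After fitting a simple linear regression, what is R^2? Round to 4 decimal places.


Fit the OLS line: b0 = -6.6978, b1 = 2.0647.
SSres = 17.5252.
SStot = 1372.0000.
R^2 = 1 - 17.5252/1372.0000 = 0.9872.

0.9872


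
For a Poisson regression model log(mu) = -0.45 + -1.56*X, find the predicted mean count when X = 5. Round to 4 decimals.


eta = -0.45 + -1.56 * 5 = -8.2500.
mu = exp(-8.2500) = 0.0003.

0.0003


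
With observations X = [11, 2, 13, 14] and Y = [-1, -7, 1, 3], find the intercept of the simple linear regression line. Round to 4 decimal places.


First find the slope: b1 = 0.7778.
Means: xbar = 10.0000, ybar = -1.0000.
b0 = ybar - b1 * xbar = -1.0000 - 0.7778 * 10.0000 = -8.7778.

-8.7778


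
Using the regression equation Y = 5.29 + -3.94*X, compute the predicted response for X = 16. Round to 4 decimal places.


Substitute X = 16 into the equation:
Y = 5.29 + -3.94 * 16 = 5.29 + -63.0400 = -57.7500.

-57.7500


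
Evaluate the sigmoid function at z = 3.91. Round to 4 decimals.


First, exp(-3.9100) = 0.0200.
Then sigma(z) = 1/(1 + 0.0200) = 0.9804.

0.9804


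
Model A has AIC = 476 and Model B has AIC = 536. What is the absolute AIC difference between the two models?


Compute |476 - 536| = 60.
Model A has the smaller AIC.

60


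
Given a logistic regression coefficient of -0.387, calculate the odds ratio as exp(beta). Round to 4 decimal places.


Odds ratio = exp(beta) = exp(-0.387).
= 0.6791.

0.6791


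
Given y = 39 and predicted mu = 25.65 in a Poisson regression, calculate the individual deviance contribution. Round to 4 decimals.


First: ln(39/25.65) = 0.419018.
Then: 39 * 0.419018 = 16.341702.
y - mu = 39 - 25.65 = 13.35.
D = 2(16.341702 - 13.35) = 5.983404, which rounds to 5.9834.

5.9834


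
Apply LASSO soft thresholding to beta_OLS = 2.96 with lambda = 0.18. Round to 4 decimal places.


|beta_OLS| = 2.96.
lambda = 0.18.
Since |beta| > lambda, coefficient = sign(beta)*(|beta| - lambda) = 2.7800.
Result = 2.7800.

2.7800


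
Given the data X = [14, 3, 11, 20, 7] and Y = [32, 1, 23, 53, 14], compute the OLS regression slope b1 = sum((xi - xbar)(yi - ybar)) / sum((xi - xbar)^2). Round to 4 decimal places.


First compute the means: xbar = 11.0000, ybar = 24.6000.
Then S_xx = sum((xi - xbar)^2) = 170.0000.
S_xy = sum((xi - xbar)(yi - ybar)) = 509.0000.
b1 = S_xy / S_xx = 509.0000 / 170.0000 = 2.9941.

2.9941


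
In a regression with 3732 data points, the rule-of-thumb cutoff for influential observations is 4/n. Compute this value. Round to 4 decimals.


Using the rule of thumb:
Threshold = 4 / 3732 = 0.0011.

0.0011


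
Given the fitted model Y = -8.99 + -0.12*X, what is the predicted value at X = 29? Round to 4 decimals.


Substitute X = 29 into the equation:
Y = -8.99 + -0.12 * 29 = -8.99 + -3.4800 = -12.4700.

-12.4700


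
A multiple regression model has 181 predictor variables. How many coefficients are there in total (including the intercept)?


Including the intercept, the model has 181 predictor coefficients + 1 intercept.
Total = 182.

182


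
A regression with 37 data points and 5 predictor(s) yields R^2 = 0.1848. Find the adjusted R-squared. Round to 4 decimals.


Adjusted R^2 = 1 - (1 - R^2) * (n-1)/(n-p-1).
(1 - R^2) = 0.8152.
(n-1)/(n-p-1) = 36/31.
(1 - R^2) * (n-1) = 0.8152 * 36 = 29.3472.
Divide by (n-p-1): 29.3472 / 31 = 0.9467.
Adj R^2 = 1 - 0.9467 = 0.0533.

0.0533


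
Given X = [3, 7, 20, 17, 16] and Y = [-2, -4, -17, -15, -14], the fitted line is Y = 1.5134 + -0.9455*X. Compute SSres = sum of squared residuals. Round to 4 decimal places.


Predicted values from Y = 1.5134 + -0.9455*X.
Residuals: [-0.6769, 1.1051, 0.3966, -0.4399, -0.3854].
SSres = 2.1788.

2.1788


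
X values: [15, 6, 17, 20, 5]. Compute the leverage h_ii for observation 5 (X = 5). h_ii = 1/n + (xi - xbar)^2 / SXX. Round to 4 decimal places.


Mean of X: xbar = 12.6000.
SXX = 181.2000.
For X = 5: h = 1/5 + (5 - 12.6000)^2/181.2000 = 0.5188.

0.5188


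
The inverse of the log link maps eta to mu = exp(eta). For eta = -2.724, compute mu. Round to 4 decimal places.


The inverse log link gives:
mu = exp(-2.724) = 0.0656.

0.0656


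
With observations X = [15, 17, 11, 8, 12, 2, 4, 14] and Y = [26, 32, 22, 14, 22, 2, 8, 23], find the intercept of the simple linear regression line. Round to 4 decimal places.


Compute b1 = 1.8402 from the OLS formula.
With xbar = 10.3750 and ybar = 18.6250, the intercept is:
b0 = 18.6250 - 1.8402 * 10.3750 = -0.4668.

-0.4668


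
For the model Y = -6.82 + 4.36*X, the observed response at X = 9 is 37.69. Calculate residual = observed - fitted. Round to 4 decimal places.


Compute yhat = -6.82 + (4.36)(9) = 32.4200.
Residual = actual - predicted = 37.69 - 32.4200 = 5.2700.

5.2700


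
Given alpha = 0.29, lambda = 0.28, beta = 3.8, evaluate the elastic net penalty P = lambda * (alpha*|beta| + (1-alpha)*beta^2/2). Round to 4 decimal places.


L1 component = 0.29 * |3.8| = 1.1020.
L2 component = 0.71 * 3.8^2 / 2 = 5.1262.
Penalty = 0.28 * (1.1020 + 5.1262) = 0.28 * 6.2282 = 1.7439.

1.7439


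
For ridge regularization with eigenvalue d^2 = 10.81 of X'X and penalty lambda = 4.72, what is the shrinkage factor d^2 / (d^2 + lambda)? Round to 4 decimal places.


Denominator = d^2 + lambda = 10.81 + 4.72 = 15.5300.
Shrinkage = 10.81 / 15.5300 = 0.6961.

0.6961


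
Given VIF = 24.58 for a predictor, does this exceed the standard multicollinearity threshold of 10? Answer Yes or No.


The threshold is 10.
VIF = 24.58 is >= 10.
Multicollinearity indication: Yes.

Yes


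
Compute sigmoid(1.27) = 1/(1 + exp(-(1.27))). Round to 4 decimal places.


Compute exp(-1.2700) = 0.2808.
Sigmoid = 1 / (1 + 0.2808) = 1 / 1.2808 = 0.7807.

0.7807


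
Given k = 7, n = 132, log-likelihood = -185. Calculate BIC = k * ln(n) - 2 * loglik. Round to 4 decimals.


Compute k*ln(n) = 7*ln(132) = 7*4.882802 = 34.179614.
Then -2*loglik = 370.
BIC = 34.179614 + 370 = 404.179614, which rounds to 404.1796.

404.1796


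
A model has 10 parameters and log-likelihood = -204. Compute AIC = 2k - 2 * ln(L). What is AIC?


AIC = 2*10 - 2*(-204).
= 20 + 408 = 428.

428


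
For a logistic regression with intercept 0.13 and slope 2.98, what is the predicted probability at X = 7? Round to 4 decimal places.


Linear predictor: z = 0.13 + 2.98 * 7 = 20.9900.
P = 1/(1 + exp(-20.9900)) = 1/(1 + 0.0000) = 1.0000.

1.0000


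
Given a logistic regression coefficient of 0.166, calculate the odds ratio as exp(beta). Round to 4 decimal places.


The odds ratio is computed as:
OR = e^(0.166) = 1.1806.

1.1806


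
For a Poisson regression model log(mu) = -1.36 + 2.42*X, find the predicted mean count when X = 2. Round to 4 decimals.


Linear predictor: eta = -1.36 + (2.42)(2) = 3.4800.
Expected count: mu = exp(3.4800) = 32.4597.

32.4597


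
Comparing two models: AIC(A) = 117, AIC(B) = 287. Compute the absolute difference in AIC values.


|AIC_A - AIC_B| = |117 - 287| = 170.
Model A is preferred (lower AIC).

170


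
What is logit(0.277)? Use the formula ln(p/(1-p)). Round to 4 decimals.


1 - p = 0.723.
p/(1-p) = 0.3831.
logit = ln(0.3831) = -0.9594.

-0.9594


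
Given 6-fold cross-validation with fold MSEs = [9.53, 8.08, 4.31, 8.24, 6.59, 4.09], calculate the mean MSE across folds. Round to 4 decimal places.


Sum of fold MSEs = 40.8400.
Average = 40.8400 / 6 = 6.8067.

6.8067


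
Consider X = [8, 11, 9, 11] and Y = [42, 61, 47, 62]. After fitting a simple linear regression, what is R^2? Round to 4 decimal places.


Fit the OLS line: b0 = -12.0000, b1 = 6.6667.
SSres = 2.0000.
SStot = 302.0000.
R^2 = 1 - 2.0000/302.0000 = 0.9934.

0.9934


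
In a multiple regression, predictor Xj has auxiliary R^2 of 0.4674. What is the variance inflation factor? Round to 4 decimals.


Denominator: 1 - 0.4674 = 0.5326.
VIF = 1 / 0.5326 = 1.8776.

1.8776


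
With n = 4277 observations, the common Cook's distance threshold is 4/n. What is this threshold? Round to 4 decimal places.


Cook's distance cutoff = 4/n = 4/4277.
= 0.0009.

0.0009


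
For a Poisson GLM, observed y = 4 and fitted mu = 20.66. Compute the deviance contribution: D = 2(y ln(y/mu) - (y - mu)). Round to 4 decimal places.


First: ln(4/20.66) = -1.641905.
Then: 4 * -1.641905 = -6.567620.
y - mu = 4 - 20.66 = -16.66.
D = 2(-6.567620 - -16.66) = 20.184760, which rounds to 20.1848.

20.1848


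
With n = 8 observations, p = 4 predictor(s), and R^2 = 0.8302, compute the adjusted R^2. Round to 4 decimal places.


Using the formula:
(1 - 0.8302) = 0.1698.
Multiply by 7/3: 0.1698 * 7 = 1.1886, then 1.1886 / 3 = 0.3962.
Adj R^2 = 1 - 0.3962 = 0.6038.

0.6038


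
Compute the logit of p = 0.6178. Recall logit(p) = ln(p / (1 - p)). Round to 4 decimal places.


Compute the odds: 0.6178/0.3822 = 1.6164.
Take the natural log: ln(1.6164) = 0.4802.

0.4802


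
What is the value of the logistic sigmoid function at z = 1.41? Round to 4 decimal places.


Compute exp(-1.4100) = 0.2441.
Sigmoid = 1 / (1 + 0.2441) = 1 / 1.2441 = 0.8038.

0.8038


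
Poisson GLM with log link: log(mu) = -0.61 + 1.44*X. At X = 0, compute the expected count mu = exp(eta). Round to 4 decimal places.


Compute eta = -0.61 + 1.44 * 0 = -0.6100.
Apply inverse link: mu = e^-0.6100 = 0.5434.

0.5434


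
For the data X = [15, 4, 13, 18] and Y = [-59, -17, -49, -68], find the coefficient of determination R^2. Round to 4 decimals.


After computing the OLS fit (b0=-2.2064, b1=-3.6835):
SSres = 3.8303, SStot = 1482.7500.
R^2 = 1 - 3.8303/1482.7500 = 0.9974.

0.9974


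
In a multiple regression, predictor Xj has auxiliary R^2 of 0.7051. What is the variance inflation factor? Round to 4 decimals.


VIF = 1 / (1 - 0.7051).
= 1 / 0.2949 = 3.3910.

3.3910


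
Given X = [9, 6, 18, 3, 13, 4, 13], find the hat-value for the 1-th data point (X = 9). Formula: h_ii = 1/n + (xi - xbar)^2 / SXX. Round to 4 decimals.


n = 7, xbar = 9.4286.
SXX = sum((xi - xbar)^2) = 181.7143.
h = 1/7 + (9 - 9.4286)^2 / 181.7143 = 0.1439.

0.1439


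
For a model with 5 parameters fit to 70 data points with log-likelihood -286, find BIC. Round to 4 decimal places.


k * ln(n) = 5 * ln(70) = 5 * 4.248495 = 21.242475.
-2 * loglik = -2 * (-286) = 572.
BIC = 21.242475 + 572 = 593.242475, which rounds to 593.2425.

593.2425


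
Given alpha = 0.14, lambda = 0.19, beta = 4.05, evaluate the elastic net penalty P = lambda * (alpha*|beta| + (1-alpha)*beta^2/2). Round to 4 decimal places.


L1 component = 0.14 * |4.05| = 0.5670.
L2 component = 0.86 * 4.05^2 / 2 = 7.0531.
Penalty = 0.19 * (0.5670 + 7.0531) = 0.19 * 7.6201 = 1.4478.

1.4478


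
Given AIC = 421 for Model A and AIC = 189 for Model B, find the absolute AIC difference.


Compute |421 - 189| = 232.
Model B has the smaller AIC.

232


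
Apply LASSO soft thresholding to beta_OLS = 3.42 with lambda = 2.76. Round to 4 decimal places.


|beta_OLS| = 3.42.
lambda = 2.76.
Since |beta| > lambda, coefficient = sign(beta)*(|beta| - lambda) = 0.6600.
Result = 0.6600.

0.6600


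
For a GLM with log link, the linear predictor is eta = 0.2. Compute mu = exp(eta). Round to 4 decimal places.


The inverse log link gives:
mu = exp(0.2) = 1.2214.

1.2214


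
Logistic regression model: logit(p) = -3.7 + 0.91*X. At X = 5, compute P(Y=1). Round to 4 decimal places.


Linear predictor: z = -3.7 + 0.91 * 5 = 0.8500.
P = 1/(1 + exp(-0.8500)) = 1/(1 + 0.4274) = 0.7006.

0.7006


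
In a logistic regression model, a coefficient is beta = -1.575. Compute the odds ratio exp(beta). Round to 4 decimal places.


Odds ratio = exp(beta) = exp(-1.575).
= 0.2070.

0.2070


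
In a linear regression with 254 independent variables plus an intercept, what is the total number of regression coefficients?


Total coefficients = number of predictors + 1 (for the intercept).
= 254 + 1 = 255.

255


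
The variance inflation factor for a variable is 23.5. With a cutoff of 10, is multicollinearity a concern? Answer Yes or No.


The threshold is 10.
VIF = 23.5 is >= 10.
Multicollinearity indication: Yes.

Yes


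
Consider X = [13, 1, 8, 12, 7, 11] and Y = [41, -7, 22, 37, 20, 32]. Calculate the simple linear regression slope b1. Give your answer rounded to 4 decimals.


First compute the means: xbar = 8.6667, ybar = 24.1667.
Then S_xx = sum((xi - xbar)^2) = 97.3333.
S_xy = sum((xi - xbar)(yi - ybar)) = 381.3333.
b1 = S_xy / S_xx = 381.3333 / 97.3333 = 3.9178.

3.9178


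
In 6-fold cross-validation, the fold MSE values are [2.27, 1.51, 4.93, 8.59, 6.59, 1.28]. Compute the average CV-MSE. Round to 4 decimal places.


Add all fold MSEs: 25.1700.
Divide by k = 6: 25.1700/6 = 4.1950.

4.1950


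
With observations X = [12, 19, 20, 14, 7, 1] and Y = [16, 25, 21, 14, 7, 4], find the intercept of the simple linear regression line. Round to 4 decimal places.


First find the slope: b1 = 1.0558.
Means: xbar = 12.1667, ybar = 14.5000.
b0 = ybar - b1 * xbar = 14.5000 - 1.0558 * 12.1667 = 1.6544.

1.6544


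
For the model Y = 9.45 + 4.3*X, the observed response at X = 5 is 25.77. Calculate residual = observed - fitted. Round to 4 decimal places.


Predicted = 9.45 + 4.3 * 5 = 30.9500.
Residual = 25.77 - 30.9500 = -5.1800.

-5.1800


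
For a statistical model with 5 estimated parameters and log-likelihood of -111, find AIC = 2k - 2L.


Compute:
2k = 2*5 = 10.
-2*loglik = -2*(-111) = 222.
AIC = 10 + 222 = 232.

232


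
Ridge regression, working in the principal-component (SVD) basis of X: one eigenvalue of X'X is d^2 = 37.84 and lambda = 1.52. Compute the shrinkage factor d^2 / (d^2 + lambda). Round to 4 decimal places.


Compute the denominator: 37.84 + 1.52 = 39.3600.
Shrinkage factor = 37.84 / 39.3600 = 0.9614.

0.9614


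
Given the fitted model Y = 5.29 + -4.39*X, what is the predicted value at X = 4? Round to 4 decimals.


Substitute X = 4 into the equation:
Y = 5.29 + -4.39 * 4 = 5.29 + -17.5600 = -12.2700.

-12.2700


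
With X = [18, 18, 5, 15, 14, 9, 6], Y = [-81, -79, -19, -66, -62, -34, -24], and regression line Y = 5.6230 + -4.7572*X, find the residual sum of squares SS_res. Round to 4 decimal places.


Predicted values from Y = 5.6230 + -4.7572*X.
Residuals: [-0.9934, 1.0066, -0.8370, -0.2650, -1.0222, 3.1918, -1.0798].
SSres = 15.1693.

15.1693


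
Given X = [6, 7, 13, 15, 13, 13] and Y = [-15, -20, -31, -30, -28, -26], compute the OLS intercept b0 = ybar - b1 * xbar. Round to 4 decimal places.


The slope is b1 = -1.5981.
Sample means are xbar = 11.1667 and ybar = -25.0000.
Intercept: b0 = -25.0000 - (-1.5981)(11.1667) = -7.1550.

-7.1550


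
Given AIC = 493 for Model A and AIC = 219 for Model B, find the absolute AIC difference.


|AIC_A - AIC_B| = |493 - 219| = 274.
Model B is preferred (lower AIC).

274


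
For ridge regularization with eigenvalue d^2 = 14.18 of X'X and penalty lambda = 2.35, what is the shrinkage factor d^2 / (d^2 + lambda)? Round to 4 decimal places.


d^2 + lambda = 14.18 + 2.35 = 16.5300.
Shrinkage factor = 14.18/16.5300 = 0.8578.

0.8578


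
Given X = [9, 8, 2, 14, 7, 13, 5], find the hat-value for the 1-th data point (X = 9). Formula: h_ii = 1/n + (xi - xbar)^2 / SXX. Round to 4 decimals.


n = 7, xbar = 8.2857.
SXX = sum((xi - xbar)^2) = 107.4286.
h = 1/7 + (9 - 8.2857)^2 / 107.4286 = 0.1476.

0.1476


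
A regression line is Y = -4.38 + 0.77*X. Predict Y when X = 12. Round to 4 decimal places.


Plug X = 12 into Y = -4.38 + 0.77*X:
Y = -4.38 + 9.2400 = 4.8600.

4.8600


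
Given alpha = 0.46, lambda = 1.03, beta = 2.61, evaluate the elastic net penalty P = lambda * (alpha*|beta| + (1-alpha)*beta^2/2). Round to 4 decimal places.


alpha * |beta| = 0.46 * 2.61 = 1.2006.
(1-alpha) * beta^2/2 = 0.54 * 6.8121/2 = 1.8393.
Total = 1.03 * (1.2006 + 1.8393) = 3.1311.

3.1311


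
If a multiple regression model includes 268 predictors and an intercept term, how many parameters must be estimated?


Each predictor gets one coefficient, plus one intercept.
Total parameters = 268 + 1 = 269.

269


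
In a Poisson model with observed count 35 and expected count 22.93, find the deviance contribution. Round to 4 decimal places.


First: ln(35/22.93) = 0.422902.
Then: 35 * 0.422902 = 14.801570.
y - mu = 35 - 22.93 = 12.07.
D = 2(14.801570 - 12.07) = 5.463140, which rounds to 5.4631.

5.4631


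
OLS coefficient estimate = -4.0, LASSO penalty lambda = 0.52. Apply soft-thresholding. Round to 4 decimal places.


|beta_OLS| = 4.0.
lambda = 0.52.
Since |beta| > lambda, coefficient = sign(beta)*(|beta| - lambda) = -3.4800.
Result = -3.4800.

-3.4800


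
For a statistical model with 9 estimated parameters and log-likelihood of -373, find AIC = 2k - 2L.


AIC = 2*9 - 2*(-373).
= 18 + 746 = 764.

764


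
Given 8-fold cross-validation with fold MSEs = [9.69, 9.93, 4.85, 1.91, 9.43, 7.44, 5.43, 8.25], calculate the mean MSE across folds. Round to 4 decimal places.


Add all fold MSEs: 56.9300.
Divide by k = 8: 56.9300/8 = 7.1163.

7.1163


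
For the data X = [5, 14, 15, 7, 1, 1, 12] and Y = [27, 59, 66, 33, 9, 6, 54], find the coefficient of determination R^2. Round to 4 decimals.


After computing the OLS fit (b0=4.3358, b1=4.0663):
SSres = 17.9378, SStot = 3471.4286.
R^2 = 1 - 17.9378/3471.4286 = 0.9948.

0.9948


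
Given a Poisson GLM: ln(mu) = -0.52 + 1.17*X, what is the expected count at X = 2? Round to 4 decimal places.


eta = -0.52 + 1.17 * 2 = 1.8200.
mu = exp(1.8200) = 6.1719.

6.1719


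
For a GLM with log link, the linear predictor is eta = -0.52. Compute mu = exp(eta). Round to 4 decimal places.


Apply the inverse link:
mu = e^-0.52 = 0.5945.

0.5945


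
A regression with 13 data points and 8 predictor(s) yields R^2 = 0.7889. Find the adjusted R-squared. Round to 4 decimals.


Using the formula:
(1 - 0.7889) = 0.2111.
Multiply by 12/4: 0.2111 * 12 = 2.5332, then 2.5332 / 4 = 0.6333.
Adj R^2 = 1 - 0.6333 = 0.3667.

0.3667


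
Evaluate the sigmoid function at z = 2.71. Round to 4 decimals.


First, exp(-2.7100) = 0.0665.
Then sigma(z) = 1/(1 + 0.0665) = 0.9376.

0.9376


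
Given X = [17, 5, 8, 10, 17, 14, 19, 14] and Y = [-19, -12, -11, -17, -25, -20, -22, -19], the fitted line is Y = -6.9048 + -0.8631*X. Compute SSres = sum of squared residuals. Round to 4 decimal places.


Predicted values from Y = -6.9048 + -0.8631*X.
Residuals: [2.5775, -0.7797, 2.8096, -1.4642, -3.4225, -1.0118, 1.3037, -0.0118].
SSres = 31.7262.

31.7262


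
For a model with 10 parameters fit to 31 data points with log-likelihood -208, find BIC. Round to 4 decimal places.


ln(31) = 3.433987.
k * ln(n) = 10 * 3.433987 = 34.339870.
-2L = 416.
BIC = 34.339870 + 416 = 450.339870, which rounds to 450.3399.

450.3399


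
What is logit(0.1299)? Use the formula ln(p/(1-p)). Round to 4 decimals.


Compute the odds: 0.1299/0.8701 = 0.1493.
Take the natural log: ln(0.1493) = -1.9018.

-1.9018


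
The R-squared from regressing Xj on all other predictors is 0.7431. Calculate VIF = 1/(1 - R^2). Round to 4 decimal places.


Denominator: 1 - 0.7431 = 0.2569.
VIF = 1 / 0.2569 = 3.8926.

3.8926


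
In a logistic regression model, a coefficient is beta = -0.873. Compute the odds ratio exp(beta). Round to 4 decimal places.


exp(-0.873) = 0.4177.
So the odds ratio is 0.4177.

0.4177


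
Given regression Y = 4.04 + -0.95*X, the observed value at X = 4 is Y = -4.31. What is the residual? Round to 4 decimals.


Predicted = 4.04 + -0.95 * 4 = 0.2400.
Residual = -4.31 - 0.2400 = -4.5500.

-4.5500


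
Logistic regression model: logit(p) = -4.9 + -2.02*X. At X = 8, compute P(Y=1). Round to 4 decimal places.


z = -4.9 + -2.02 * 8 = -21.0600.
Sigmoid: P = 1 / (1 + exp(21.0600)) = 0.0000.

0.0000


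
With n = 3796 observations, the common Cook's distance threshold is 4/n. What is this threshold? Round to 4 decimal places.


The threshold is 4/n.
4/3796 = 0.0011.

0.0011


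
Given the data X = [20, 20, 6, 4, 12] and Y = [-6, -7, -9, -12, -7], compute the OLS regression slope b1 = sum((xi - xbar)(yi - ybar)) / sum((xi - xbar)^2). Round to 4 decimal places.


Calculate xbar = 12.4000, ybar = -8.2000.
S_xx = 227.2000, S_xy = 62.4000.
Using b1 = S_xy / S_xx = 62.4000 / 227.2000, we get b1 = 0.2746.

0.2746


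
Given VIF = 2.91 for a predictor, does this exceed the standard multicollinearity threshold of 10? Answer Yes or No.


Check: VIF = 2.91 vs threshold = 10.
Since 2.91 < 10, the answer is No.

No


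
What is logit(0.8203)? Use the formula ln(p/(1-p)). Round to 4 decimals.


1 - p = 0.1797.
p/(1-p) = 4.5648.
logit = ln(4.5648) = 1.5184.

1.5184


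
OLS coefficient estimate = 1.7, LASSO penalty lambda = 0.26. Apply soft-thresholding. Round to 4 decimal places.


Check: |1.7| = 1.7 vs lambda = 0.26.
Since |beta| > lambda, coefficient = sign(beta)*(|beta| - lambda) = 1.4400.
Soft-thresholded coefficient = 1.4400.

1.4400


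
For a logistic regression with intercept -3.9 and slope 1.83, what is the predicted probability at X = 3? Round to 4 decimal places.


Compute z = -3.9 + (1.83)(3) = 1.5900.
exp(-z) = 0.2039.
P = 1/(1 + 0.2039) = 0.8306.

0.8306


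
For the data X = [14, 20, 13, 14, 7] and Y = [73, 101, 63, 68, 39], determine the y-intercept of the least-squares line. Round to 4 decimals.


The slope is b1 = 4.7840.
Sample means are xbar = 13.6000 and ybar = 68.8000.
Intercept: b0 = 68.8000 - (4.7840)(13.6000) = 3.7371.

3.7371


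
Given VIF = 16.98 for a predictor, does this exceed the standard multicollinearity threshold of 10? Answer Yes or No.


Compare VIF = 16.98 to the threshold of 10.
16.98 >= 10, so the answer is Yes.

Yes


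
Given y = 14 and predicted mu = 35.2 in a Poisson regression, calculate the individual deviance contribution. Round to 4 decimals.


y/mu = 14/35.2 = 0.397727 (approx.), and ln(14/35.2) = -0.921989.
y * ln(y/mu) = 14 * -0.921989 = -12.907846.
y - mu = -21.2.
D = 2 * (-12.907846 - -21.2) = 16.584308, which rounds to 16.5843.

16.5843


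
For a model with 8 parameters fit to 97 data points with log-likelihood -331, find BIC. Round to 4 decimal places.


ln(97) = 4.574711.
k * ln(n) = 8 * 4.574711 = 36.597688.
-2L = 662.
BIC = 36.597688 + 662 = 698.597688, which rounds to 698.5977.

698.5977


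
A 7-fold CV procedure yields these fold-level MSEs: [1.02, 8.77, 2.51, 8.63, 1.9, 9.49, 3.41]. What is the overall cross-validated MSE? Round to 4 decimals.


Total MSE across folds = 35.7300.
CV-MSE = 35.7300/7 = 5.1043.

5.1043


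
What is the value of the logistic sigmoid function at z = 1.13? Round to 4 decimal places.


First, exp(-1.1300) = 0.3230.
Then sigma(z) = 1/(1 + 0.3230) = 0.7558.

0.7558


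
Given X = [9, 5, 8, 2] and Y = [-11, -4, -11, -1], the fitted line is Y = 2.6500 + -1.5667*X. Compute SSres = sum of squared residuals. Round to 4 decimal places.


Predicted values from Y = 2.6500 + -1.5667*X.
Residuals: [0.4503, 1.1835, -1.1164, -0.5166].
SSres = 3.1167.

3.1167


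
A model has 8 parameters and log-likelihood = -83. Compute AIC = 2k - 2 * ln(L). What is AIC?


AIC = 2*8 - 2*(-83).
= 16 + 166 = 182.

182


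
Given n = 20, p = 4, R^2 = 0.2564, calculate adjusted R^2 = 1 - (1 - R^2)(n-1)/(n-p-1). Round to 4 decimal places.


Adjusted R^2 = 1 - (1 - R^2) * (n-1)/(n-p-1).
(1 - R^2) = 0.7436.
(n-1)/(n-p-1) = 19/15.
(1 - R^2) * (n-1) = 0.7436 * 19 = 14.1284.
Divide by (n-p-1): 14.1284 / 15 = 0.9419.
Adj R^2 = 1 - 0.9419 = 0.0581.

0.0581


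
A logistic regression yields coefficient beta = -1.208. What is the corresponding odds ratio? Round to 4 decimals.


Odds ratio = exp(beta) = exp(-1.208).
= 0.2988.

0.2988


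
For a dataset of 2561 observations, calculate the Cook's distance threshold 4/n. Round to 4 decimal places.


The threshold is 4/n.
4/2561 = 0.0016.

0.0016


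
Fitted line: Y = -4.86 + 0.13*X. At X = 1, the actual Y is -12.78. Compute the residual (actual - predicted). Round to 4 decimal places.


Compute yhat = -4.86 + (0.13)(1) = -4.7300.
Residual = actual - predicted = -12.78 - -4.7300 = -8.0500.

-8.0500


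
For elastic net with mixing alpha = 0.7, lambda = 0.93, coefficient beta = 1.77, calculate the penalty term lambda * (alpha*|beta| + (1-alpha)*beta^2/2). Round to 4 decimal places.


alpha * |beta| = 0.7 * 1.77 = 1.2390.
(1-alpha) * beta^2/2 = 0.3 * 3.1329/2 = 0.4699.
Total = 0.93 * (1.2390 + 0.4699) = 1.5893.

1.5893


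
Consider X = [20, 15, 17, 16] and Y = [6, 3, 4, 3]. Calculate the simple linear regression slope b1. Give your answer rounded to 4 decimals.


Calculate xbar = 17.0000, ybar = 4.0000.
S_xx = 14.0000, S_xy = 9.0000.
Using b1 = S_xy / S_xx = 9.0000 / 14.0000, we get b1 = 0.6429.

0.6429
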